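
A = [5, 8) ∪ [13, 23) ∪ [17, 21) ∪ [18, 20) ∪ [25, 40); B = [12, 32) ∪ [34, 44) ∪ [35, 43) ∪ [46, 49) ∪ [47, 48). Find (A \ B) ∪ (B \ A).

[5, 8) ∪ [12, 13) ∪ [23, 25) ∪ [32, 34) ∪ [40, 44) ∪ [46, 49)

Merge the first list: [5, 8), [13, 23), [25, 40).
Merge the second list: [12, 32), [34, 44), [46, 49).
Only in the first: [5, 8), [32, 34).
Only in the second: [12, 13), [23, 25), [40, 44), [46, 49).
Together these are the periods covered by exactly one.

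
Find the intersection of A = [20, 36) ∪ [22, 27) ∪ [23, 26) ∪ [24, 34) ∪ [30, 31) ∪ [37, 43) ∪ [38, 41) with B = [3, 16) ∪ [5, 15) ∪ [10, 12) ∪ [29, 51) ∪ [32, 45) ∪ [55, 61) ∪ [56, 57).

Merge the first list: [20, 36), [37, 43).
Merge the second list: [3, 16), [29, 51), [55, 61).
[20, 36) meets the second set on [29, 36).
[37, 43) meets the second set on [37, 43).

[29, 36) ∪ [37, 43)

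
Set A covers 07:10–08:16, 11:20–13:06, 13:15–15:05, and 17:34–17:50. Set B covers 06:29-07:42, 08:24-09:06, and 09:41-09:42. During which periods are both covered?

07:10–07:42

07:10–08:16 meets the second set on 07:10–07:42.
11:20–13:06: no overlap with the second set.
13:15–15:05: no overlap with the second set.
17:34–17:50: no overlap with the second set.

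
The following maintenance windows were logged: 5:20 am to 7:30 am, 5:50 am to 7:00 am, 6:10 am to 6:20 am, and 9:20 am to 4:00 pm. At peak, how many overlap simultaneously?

3

Walk the sorted start/end points keeping a running depth.
The depth first hits 3 at 6:10 am.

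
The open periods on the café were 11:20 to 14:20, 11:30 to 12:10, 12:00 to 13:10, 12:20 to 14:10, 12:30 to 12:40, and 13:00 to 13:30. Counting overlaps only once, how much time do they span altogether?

Merged: 11:20-14:20.
Length: 3 h.

3 h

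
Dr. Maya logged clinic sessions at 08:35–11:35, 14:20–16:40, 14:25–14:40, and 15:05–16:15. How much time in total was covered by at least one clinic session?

Merged: 08:35-11:35, 14:20-16:40.
Lengths: 3 h + 2 h 20 min = 5 h 20 min.

5 h 20 min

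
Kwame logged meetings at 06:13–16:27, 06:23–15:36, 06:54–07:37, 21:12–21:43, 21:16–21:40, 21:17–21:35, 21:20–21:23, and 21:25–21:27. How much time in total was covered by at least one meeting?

Merged: 06:13-16:27, 21:12-21:43.
Lengths: 10 h 14 min + 31 min = 10 h 45 min.

10 h 45 min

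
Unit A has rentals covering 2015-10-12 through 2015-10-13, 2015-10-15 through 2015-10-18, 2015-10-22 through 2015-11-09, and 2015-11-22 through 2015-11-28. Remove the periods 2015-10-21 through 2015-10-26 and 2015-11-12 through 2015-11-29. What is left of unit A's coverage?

2015-10-12 through 2015-10-13, 2015-10-15 through 2015-10-18, 2015-10-27 through 2015-11-09

2015-10-12 through 2015-10-13 is untouched.
2015-10-15 through 2015-10-18 is untouched.
2015-10-22 through 2015-11-09 with B removed leaves 2015-10-27 through 2015-11-09.
2015-11-22 through 2015-11-28 lies entirely inside B → drops out.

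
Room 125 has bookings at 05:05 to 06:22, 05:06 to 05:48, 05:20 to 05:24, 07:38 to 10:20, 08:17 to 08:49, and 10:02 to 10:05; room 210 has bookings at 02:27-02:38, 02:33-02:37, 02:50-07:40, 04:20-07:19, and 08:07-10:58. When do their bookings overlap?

First set merges to 05:05-06:22, 07:38-10:20.
Second set merges to 02:27-02:38, 02:50-07:40, 08:07-10:58.
05:05-06:22 meets the second set on 05:05-06:22.
07:38-10:20 meets the second set on 07:38-07:40, 08:07-10:20.

05:05-06:22, 07:38-07:40, 08:07-10:20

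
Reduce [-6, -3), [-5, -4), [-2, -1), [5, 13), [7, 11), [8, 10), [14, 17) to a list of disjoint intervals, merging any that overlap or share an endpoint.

[-6, -3) ∪ [-2, -1) ∪ [5, 13) ∪ [14, 17)

[-5, -4) overlaps/touches [-6, -3) → extend to [-6, -3).
[-2, -1) is disjoint → start new block.
[5, 13) is disjoint → start new block.
[7, 11) overlaps/touches [5, 13) → extend to [5, 13).
[8, 10) overlaps/touches [5, 13) → extend to [5, 13).
[14, 17) is disjoint → start new block.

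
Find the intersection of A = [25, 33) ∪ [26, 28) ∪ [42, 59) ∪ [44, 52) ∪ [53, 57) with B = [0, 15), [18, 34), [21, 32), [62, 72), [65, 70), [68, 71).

[25, 33)

First set merges to [25, 33), [42, 59).
Second set merges to [0, 15), [18, 34), [62, 72).
[25, 33) overlaps B on [25, 33).
[42, 59) falls entirely outside B.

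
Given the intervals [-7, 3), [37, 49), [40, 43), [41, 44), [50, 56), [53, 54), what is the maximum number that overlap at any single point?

Walk the sorted start/end points keeping a running depth.
The depth first hits 3 at 41.

3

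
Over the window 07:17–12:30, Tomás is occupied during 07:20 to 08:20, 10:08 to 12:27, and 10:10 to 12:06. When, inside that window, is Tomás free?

07:17–07:20, 08:20–10:08, 12:27–12:30

After merging, the occupied span is 07:20–08:20, 10:08–12:27.
Uncovered inside 07:17–12:30: 07:17–07:20, 08:20–10:08, 12:27–12:30.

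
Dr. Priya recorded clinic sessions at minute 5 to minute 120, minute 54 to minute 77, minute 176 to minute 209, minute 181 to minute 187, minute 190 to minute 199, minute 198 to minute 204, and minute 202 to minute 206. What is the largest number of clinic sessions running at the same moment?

3

Walk the sorted start/end points keeping a running depth.
The depth first hits 3 at minute 198.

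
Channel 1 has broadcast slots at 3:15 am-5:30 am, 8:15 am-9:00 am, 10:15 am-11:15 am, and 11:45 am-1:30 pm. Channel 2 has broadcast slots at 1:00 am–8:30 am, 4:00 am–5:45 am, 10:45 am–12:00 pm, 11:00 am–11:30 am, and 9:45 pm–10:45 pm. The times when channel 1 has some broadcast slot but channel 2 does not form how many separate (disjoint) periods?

3

Merge the second list: 1:00 am–8:30 am, 10:45 am–12:00 pm, 9:45 pm–10:45 pm.
A \ B = 8:30 am–9:00 am, 10:15 am–10:45 am, 12:00 pm–1:30 pm.
That is 3 disjoint pieces.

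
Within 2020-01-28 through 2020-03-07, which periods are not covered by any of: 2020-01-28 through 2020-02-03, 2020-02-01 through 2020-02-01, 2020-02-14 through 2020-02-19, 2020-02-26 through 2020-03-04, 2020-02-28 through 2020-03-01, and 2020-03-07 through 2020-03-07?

The merged coverage is 2020-01-28 through 2020-02-03, 2020-02-14 through 2020-02-19, 2020-02-26 through 2020-03-04, 2020-03-07 through 2020-03-07.
Uncovered inside 2020-01-28 through 2020-03-07: 2020-02-04 through 2020-02-13, 2020-02-20 through 2020-02-25, 2020-03-05 through 2020-03-06.

2020-02-04 through 2020-02-13, 2020-02-20 through 2020-02-25, 2020-03-05 through 2020-03-06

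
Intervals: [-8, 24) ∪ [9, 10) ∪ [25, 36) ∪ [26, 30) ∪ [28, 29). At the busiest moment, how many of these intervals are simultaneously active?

3

Walk the sorted start/end points keeping a running depth.
The depth first hits 3 at 28.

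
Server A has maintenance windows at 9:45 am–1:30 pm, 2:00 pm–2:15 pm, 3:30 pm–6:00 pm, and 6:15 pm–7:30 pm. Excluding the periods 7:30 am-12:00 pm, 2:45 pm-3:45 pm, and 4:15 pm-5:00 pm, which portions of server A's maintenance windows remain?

12:00 pm-1:30 pm, 2:00 pm-2:15 pm, 3:45 pm-4:15 pm, 5:00 pm-6:00 pm, 6:15 pm-7:30 pm

9:45 am-1:30 pm with B removed leaves 12:00 pm-1:30 pm.
2:00 pm-2:15 pm is untouched.
3:30 pm-6:00 pm with B removed leaves 3:45 pm-4:15 pm, 5:00 pm-6:00 pm.
6:15 pm-7:30 pm is untouched.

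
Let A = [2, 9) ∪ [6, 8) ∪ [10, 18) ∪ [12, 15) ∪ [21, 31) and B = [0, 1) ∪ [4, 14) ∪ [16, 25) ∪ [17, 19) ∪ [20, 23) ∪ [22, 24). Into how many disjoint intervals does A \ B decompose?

3

First set merges to [2, 9), [10, 18), [21, 31).
Second set merges to [0, 1), [4, 14), [16, 25).
A \ B = [2, 4), [14, 16), [25, 31).
That is 3 disjoint pieces.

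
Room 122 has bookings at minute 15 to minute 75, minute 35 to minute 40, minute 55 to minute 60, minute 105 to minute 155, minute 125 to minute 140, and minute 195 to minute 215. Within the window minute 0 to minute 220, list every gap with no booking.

After merging, the occupied span is minute 15 to minute 75, minute 105 to minute 155, minute 195 to minute 215.
Complement within minute 0 to minute 220: minute 0 to minute 15, minute 75 to minute 105, minute 155 to minute 195, minute 215 to minute 220.

minute 0 to minute 15, minute 75 to minute 105, minute 155 to minute 195, minute 215 to minute 220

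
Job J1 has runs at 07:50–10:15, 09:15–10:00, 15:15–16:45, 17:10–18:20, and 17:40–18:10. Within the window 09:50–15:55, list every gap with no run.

10:15–15:15

After merging, the occupied span is 07:50–10:15, 15:15–16:45, 17:10–18:20.
Gaps within 09:50–15:55: 10:15–15:15.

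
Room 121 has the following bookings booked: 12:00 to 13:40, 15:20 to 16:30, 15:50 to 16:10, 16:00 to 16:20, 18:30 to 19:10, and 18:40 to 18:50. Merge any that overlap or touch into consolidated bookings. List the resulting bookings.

15:20–16:30 is disjoint → start new block.
15:50–16:10 overlaps/touches 15:20–16:30 → extend to 15:20–16:30.
16:00–16:20 overlaps/touches 15:20–16:30 → extend to 15:20–16:30.
18:30–19:10 is disjoint → start new block.
18:40–18:50 overlaps/touches 18:30–19:10 → extend to 18:30–19:10.

12:00–13:40, 15:20–16:30, 18:30–19:10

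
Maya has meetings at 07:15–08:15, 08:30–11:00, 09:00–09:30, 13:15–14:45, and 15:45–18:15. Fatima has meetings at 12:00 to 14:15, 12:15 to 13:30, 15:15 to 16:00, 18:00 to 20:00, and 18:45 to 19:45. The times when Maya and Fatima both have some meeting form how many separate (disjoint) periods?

3

Merge the first list: 07:15-08:15, 08:30-11:00, 13:15-14:45, 15:45-18:15.
Merge the second list: 12:00-14:15, 15:15-16:00, 18:00-20:00.
A ∩ B = 13:15-14:15, 15:45-16:00, 18:00-18:15.
That is 3 disjoint pieces.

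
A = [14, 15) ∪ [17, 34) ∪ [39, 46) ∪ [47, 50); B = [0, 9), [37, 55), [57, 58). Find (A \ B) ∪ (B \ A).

Only in the first: [14, 15), [17, 34).
Only in the second: [0, 9), [37, 39), [46, 47), [50, 55), [57, 58).
Together these are the periods covered by exactly one.

[0, 9) ∪ [14, 15) ∪ [17, 34) ∪ [37, 39) ∪ [46, 47) ∪ [50, 55) ∪ [57, 58)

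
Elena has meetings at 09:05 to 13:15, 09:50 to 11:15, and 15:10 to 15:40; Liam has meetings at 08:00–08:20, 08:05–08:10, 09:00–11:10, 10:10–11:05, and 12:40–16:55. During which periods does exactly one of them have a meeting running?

First set merges to 09:05-13:15, 15:10-15:40.
Second set merges to 08:00-08:20, 09:00-11:10, 12:40-16:55.
Only in the first: 11:10-12:40.
Only in the second: 08:00-08:20, 09:00-09:05, 13:15-15:10, 15:40-16:55.
Together these are the periods covered by exactly one.

08:00-08:20, 09:00-09:05, 11:10-12:40, 13:15-15:10, 15:40-16:55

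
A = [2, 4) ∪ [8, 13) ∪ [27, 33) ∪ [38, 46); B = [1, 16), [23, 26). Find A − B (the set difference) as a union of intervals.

[27, 33) ∪ [38, 46)

[2, 4): entirely removed.
[8, 13): entirely removed.
[27, 33): nothing removed.
[38, 46): nothing removed.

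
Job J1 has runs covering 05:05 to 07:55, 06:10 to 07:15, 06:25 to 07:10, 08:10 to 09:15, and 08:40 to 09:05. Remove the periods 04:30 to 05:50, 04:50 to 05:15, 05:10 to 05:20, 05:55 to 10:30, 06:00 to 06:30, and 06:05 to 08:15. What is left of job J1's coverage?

First set merges to 05:05–07:55, 08:10–09:15.
Second set merges to 04:30–05:50, 05:55–10:30.
05:05–07:55 with B removed leaves 05:50–05:55.
08:10–09:15 lies entirely inside B → drops out.

05:50–05:55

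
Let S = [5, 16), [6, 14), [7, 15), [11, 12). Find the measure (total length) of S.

11

Merged: [5, 16).
Length: 11.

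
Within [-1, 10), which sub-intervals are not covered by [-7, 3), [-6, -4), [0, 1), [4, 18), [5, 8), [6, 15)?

[3, 4)

The merged coverage is [-7, 3), [4, 18).
Complement within [-1, 10): [3, 4).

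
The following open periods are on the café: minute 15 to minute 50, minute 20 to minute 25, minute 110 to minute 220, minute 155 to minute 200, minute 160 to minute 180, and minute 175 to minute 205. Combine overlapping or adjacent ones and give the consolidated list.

minute 20 to minute 25 overlaps/touches minute 15 to minute 50 → extend to minute 15 to minute 50.
minute 110 to minute 220 is disjoint → start new block.
minute 155 to minute 200 overlaps/touches minute 110 to minute 220 → extend to minute 110 to minute 220.
minute 160 to minute 180 overlaps/touches minute 110 to minute 220 → extend to minute 110 to minute 220.
minute 175 to minute 205 overlaps/touches minute 110 to minute 220 → extend to minute 110 to minute 220.

minute 15 to minute 50, minute 110 to minute 220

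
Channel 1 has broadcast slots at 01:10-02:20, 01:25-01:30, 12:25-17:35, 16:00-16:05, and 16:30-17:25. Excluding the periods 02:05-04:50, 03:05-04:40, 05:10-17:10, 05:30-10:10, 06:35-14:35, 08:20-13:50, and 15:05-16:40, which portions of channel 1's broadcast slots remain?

01:10–02:05, 17:10–17:35

First set merges to 01:10–02:20, 12:25–17:35.
Second set merges to 02:05–04:50, 05:10–17:10.
01:10–02:20 \ B = 01:10–02:05.
12:25–17:35 \ B = 17:10–17:35.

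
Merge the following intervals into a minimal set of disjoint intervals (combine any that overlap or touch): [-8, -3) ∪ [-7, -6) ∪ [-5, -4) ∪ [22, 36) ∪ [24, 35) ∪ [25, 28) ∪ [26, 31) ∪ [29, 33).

[-8, -3) ∪ [22, 36)

[-7, -6) overlaps/touches [-8, -3) → extend to [-8, -3).
[-5, -4) overlaps/touches [-8, -3) → extend to [-8, -3).
[22, 36) is disjoint → start new block.
[24, 35) overlaps/touches [22, 36) → extend to [22, 36).
[25, 28) overlaps/touches [22, 36) → extend to [22, 36).
[26, 31) overlaps/touches [22, 36) → extend to [22, 36).
[29, 33) overlaps/touches [22, 36) → extend to [22, 36).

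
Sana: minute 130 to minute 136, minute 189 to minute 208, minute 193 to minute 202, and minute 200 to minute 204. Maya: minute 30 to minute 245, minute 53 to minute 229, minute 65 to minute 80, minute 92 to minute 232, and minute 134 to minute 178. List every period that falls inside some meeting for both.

minute 130 to minute 136, minute 189 to minute 208

A, merged: minute 130 to minute 136, minute 189 to minute 208.
B, merged: minute 30 to minute 245.
minute 130 to minute 136 overlaps B on minute 130 to minute 136.
minute 189 to minute 208 overlaps B on minute 189 to minute 208.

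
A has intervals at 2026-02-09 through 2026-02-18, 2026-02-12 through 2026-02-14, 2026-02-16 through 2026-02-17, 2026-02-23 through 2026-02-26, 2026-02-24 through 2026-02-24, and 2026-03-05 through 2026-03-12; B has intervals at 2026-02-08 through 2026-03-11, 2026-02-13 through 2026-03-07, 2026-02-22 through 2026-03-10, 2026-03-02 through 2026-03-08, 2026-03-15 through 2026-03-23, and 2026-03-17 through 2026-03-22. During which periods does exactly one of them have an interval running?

A, merged: 2026-02-09 through 2026-02-18, 2026-02-23 through 2026-02-26, 2026-03-05 through 2026-03-12.
B, merged: 2026-02-08 through 2026-03-11, 2026-03-15 through 2026-03-23.
A \ B = 2026-03-12 through 2026-03-12.
B \ A = 2026-02-08 through 2026-02-08, 2026-02-19 through 2026-02-22, 2026-02-27 through 2026-03-04, 2026-03-15 through 2026-03-23.
Union of the two gives the symmetric difference.

2026-02-08 through 2026-02-08, 2026-02-19 through 2026-02-22, 2026-02-27 through 2026-03-04, 2026-03-12 through 2026-03-12, 2026-03-15 through 2026-03-23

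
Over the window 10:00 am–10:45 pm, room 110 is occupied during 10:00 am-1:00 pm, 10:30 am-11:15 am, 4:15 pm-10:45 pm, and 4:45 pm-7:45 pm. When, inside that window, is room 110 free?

After merging, the occupied span is 10:00 am–1:00 pm, 4:15 pm–10:45 pm.
Uncovered inside 10:00 am–10:45 pm: 1:00 pm–4:15 pm.

1:00 pm–4:15 pm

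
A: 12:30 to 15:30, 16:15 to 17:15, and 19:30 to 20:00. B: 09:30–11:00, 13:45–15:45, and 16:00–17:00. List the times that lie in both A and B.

13:45-15:30, 16:15-17:00

12:30-15:30 overlaps B on 13:45-15:30.
16:15-17:15 overlaps B on 16:15-17:00.
19:30-20:00 falls entirely outside B.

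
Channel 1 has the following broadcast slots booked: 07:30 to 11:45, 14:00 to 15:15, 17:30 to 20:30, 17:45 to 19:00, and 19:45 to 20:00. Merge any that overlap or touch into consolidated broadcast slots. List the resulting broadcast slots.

07:30-11:45, 14:00-15:15, 17:30-20:30

14:00-15:15 is disjoint → start new block.
17:30-20:30 is disjoint → start new block.
17:45-19:00 overlaps/touches 17:30-20:30 → extend to 17:30-20:30.
19:45-20:00 overlaps/touches 17:30-20:30 → extend to 17:30-20:30.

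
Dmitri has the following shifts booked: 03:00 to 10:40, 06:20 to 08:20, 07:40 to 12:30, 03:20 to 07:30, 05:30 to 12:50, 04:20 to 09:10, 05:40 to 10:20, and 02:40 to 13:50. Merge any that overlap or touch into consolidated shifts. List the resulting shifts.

Sort by start: 02:40–13:50, 03:00–10:40, 03:20–07:30, 04:20–09:10, 05:30–12:50, 05:40–10:20, 06:20–08:20, 07:40–12:30.
03:00–10:40 overlaps/touches 02:40–13:50 → extend to 02:40–13:50.
03:20–07:30 overlaps/touches 02:40–13:50 → extend to 02:40–13:50.
04:20–09:10 overlaps/touches 02:40–13:50 → extend to 02:40–13:50.
05:30–12:50 overlaps/touches 02:40–13:50 → extend to 02:40–13:50.
05:40–10:20 overlaps/touches 02:40–13:50 → extend to 02:40–13:50.
06:20–08:20 overlaps/touches 02:40–13:50 → extend to 02:40–13:50.
07:40–12:30 overlaps/touches 02:40–13:50 → extend to 02:40–13:50.

02:40–13:50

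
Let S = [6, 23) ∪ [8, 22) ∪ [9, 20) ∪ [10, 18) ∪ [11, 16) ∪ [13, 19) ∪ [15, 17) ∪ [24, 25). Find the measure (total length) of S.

18

Merged: [6, 23), [24, 25).
Lengths: 17 + 1 = 18.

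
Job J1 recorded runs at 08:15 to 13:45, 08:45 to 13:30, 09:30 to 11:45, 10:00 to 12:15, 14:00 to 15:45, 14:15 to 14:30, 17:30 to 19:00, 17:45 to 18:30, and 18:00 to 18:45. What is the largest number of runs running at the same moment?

Sweep endpoints in order; track running count of active intervals.
Peak of 4 reached at 10:00.

4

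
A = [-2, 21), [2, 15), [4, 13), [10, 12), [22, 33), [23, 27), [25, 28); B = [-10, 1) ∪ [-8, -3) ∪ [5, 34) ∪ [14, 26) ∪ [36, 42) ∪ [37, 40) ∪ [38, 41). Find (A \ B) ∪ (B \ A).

[-10, -2) ∪ [1, 5) ∪ [21, 22) ∪ [33, 34) ∪ [36, 42)

First set merges to [-2, 21), [22, 33).
Second set merges to [-10, 1), [5, 34), [36, 42).
A \ B = [1, 5).
B \ A = [-10, -2), [21, 22), [33, 34), [36, 42).
Union of the two gives the symmetric difference.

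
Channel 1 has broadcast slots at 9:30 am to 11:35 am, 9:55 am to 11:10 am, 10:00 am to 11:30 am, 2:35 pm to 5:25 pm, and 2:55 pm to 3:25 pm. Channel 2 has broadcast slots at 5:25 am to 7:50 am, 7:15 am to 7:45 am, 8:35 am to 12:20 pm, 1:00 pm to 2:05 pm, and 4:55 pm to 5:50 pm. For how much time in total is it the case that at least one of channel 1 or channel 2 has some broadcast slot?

Merge the first list: 9:30 am–11:35 am, 2:35 pm–5:25 pm.
Merge the second list: 5:25 am–7:50 am, 8:35 am–12:20 pm, 1:00 pm–2:05 pm, 4:55 pm–5:50 pm.
A ∪ B = 5:25 am–7:50 am, 8:35 am–12:20 pm, 1:00 pm–2:05 pm, 2:35 pm–5:50 pm.
Total: 2 h 25 min + 3 h 45 min + 1 h 5 min + 3 h 15 min = 10 h 30 min.

10 h 30 min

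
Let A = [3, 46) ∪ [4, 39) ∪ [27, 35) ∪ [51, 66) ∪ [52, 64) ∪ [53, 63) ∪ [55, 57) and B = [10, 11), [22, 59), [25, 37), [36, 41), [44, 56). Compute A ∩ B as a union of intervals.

Merge the first list: [3, 46), [51, 66).
Merge the second list: [10, 11), [22, 59).
[3, 46) meets the second set on [10, 11), [22, 46).
[51, 66) meets the second set on [51, 59).

[10, 11) ∪ [22, 46) ∪ [51, 59)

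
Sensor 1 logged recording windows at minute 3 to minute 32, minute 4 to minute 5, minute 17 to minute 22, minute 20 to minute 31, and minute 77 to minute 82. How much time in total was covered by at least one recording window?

Merged: minute 3 to minute 32, minute 77 to minute 82.
Lengths: 29 minutes + 5 minutes = 34 minutes.

34 minutes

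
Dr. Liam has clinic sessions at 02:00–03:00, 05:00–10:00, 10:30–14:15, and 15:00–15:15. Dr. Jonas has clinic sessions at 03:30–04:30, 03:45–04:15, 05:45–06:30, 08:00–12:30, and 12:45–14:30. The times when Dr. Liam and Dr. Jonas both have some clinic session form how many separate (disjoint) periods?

4

B, merged: 03:30–04:30, 05:45–06:30, 08:00–12:30, 12:45–14:30.
A ∩ B = 05:45–06:30, 08:00–10:00, 10:30–12:30, 12:45–14:15.
That is 4 disjoint pieces.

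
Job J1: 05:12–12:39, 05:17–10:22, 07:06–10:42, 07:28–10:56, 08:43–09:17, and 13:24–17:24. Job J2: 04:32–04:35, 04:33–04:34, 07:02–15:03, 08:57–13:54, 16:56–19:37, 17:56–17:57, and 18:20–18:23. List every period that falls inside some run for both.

07:02-12:39, 13:24-15:03, 16:56-17:24

Merge the first list: 05:12-12:39, 13:24-17:24.
Merge the second list: 04:32-04:35, 07:02-15:03, 16:56-19:37.
05:12-12:39 meets the second set on 07:02-12:39.
13:24-17:24 meets the second set on 13:24-15:03, 16:56-17:24.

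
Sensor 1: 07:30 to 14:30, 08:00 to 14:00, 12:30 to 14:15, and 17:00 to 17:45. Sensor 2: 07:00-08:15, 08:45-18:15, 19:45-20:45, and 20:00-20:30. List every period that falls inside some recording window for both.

07:30–08:15, 08:45–14:30, 17:00–17:45

Merge the first list: 07:30–14:30, 17:00–17:45.
Merge the second list: 07:00–08:15, 08:45–18:15, 19:45–20:45.
07:30–14:30 ∩ B → 07:30–08:15, 08:45–14:30.
17:00–17:45 ∩ B → 17:00–17:45.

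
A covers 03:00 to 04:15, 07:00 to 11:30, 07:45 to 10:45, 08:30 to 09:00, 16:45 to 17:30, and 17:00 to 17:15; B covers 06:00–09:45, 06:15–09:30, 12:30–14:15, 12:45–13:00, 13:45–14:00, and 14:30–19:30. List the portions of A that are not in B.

03:00–04:15, 09:45–11:30

First set merges to 03:00–04:15, 07:00–11:30, 16:45–17:30.
Second set merges to 06:00–09:45, 12:30–14:15, 14:30–19:30.
03:00–04:15: nothing removed.
07:00–11:30 \ B = 09:45–11:30.
16:45–17:30: entirely removed.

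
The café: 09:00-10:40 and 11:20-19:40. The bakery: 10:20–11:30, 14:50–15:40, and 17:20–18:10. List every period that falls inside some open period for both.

09:00-10:40 meets the second set on 10:20-10:40.
11:20-19:40 meets the second set on 11:20-11:30, 14:50-15:40, 17:20-18:10.

10:20-10:40, 11:20-11:30, 14:50-15:40, 17:20-18:10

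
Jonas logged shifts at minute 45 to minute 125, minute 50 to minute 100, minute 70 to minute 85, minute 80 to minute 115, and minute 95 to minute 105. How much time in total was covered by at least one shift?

Merged: minute 45 to minute 125.
Length: 80 minutes.

80 minutes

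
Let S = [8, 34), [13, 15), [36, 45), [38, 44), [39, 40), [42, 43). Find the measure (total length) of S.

35

Merged: [8, 34), [36, 45).
Lengths: 26 + 9 = 35.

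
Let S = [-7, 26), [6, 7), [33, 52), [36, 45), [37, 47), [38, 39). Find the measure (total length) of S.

Merged: [-7, 26), [33, 52).
Lengths: 33 + 19 = 52.

52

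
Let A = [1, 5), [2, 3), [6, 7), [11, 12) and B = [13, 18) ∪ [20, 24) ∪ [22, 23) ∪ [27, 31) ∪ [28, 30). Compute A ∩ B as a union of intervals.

A, merged: [1, 5), [6, 7), [11, 12).
B, merged: [13, 18), [20, 24), [27, 31).
[1, 5) falls entirely outside B.
[6, 7) falls entirely outside B.
[11, 12) falls entirely outside B.
No overlap.

none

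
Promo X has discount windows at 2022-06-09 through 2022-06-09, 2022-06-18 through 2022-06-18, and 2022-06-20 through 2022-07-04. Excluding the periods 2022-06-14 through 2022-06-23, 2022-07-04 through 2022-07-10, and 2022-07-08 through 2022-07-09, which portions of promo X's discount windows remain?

2022-06-09 through 2022-06-09, 2022-06-24 through 2022-07-03

Merge the second list: 2022-06-14 through 2022-06-23, 2022-07-04 through 2022-07-10.
2022-06-09 through 2022-06-09 is untouched.
2022-06-18 through 2022-06-18 lies entirely inside B → drops out.
2022-06-20 through 2022-07-04 with B removed leaves 2022-06-24 through 2022-07-03.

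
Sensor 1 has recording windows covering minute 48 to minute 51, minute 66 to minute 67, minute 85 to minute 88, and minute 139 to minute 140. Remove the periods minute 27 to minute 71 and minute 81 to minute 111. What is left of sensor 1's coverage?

minute 48 to minute 51 lies entirely inside B → drops out.
minute 66 to minute 67 lies entirely inside B → drops out.
minute 85 to minute 88 lies entirely inside B → drops out.
minute 139 to minute 140 is untouched.

minute 139 to minute 140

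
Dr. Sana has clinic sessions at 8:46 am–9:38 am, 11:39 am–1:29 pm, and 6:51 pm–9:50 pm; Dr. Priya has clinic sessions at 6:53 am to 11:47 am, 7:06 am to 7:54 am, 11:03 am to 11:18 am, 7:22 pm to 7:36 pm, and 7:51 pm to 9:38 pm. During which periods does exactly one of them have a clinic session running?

6:53 am–8:46 am, 9:38 am–11:39 am, 11:47 am–1:29 pm, 6:51 pm–7:22 pm, 7:36 pm–7:51 pm, 9:38 pm–9:50 pm

B, merged: 6:53 am–11:47 am, 7:22 pm–7:36 pm, 7:51 pm–9:38 pm.
A but not B: 11:47 am–1:29 pm, 6:51 pm–7:22 pm, 7:36 pm–7:51 pm, 9:38 pm–9:50 pm.
B but not A: 6:53 am–8:46 am, 9:38 am–11:39 am.
Combining gives A △ B.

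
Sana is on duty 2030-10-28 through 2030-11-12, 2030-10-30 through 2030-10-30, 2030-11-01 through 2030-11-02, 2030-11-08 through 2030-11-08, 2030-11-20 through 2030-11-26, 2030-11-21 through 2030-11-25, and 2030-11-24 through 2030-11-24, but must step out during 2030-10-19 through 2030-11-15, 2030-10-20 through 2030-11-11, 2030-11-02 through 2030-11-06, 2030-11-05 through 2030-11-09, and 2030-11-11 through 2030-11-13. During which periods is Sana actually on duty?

A, merged: 2030-10-28 through 2030-11-12, 2030-11-20 through 2030-11-26.
B, merged: 2030-10-19 through 2030-11-15.
2030-10-28 through 2030-11-12: entirely removed.
2030-11-20 through 2030-11-26: nothing removed.

2030-11-20 through 2030-11-26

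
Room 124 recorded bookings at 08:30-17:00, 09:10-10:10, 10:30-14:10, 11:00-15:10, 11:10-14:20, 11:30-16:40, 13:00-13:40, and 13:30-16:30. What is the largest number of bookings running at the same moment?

At 13:30, 7 of the intervals are simultaneously active.
No point has more.

7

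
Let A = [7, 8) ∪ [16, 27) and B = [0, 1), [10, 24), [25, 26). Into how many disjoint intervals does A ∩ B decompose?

A ∩ B = [16, 24), [25, 26).
That is 2 disjoint pieces.

2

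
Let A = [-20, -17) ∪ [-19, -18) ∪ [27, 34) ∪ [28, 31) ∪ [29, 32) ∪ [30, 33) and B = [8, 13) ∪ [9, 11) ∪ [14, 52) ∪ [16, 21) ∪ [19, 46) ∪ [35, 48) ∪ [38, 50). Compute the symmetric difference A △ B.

[-20, -17) ∪ [8, 13) ∪ [14, 27) ∪ [34, 52)

First set merges to [-20, -17), [27, 34).
Second set merges to [8, 13), [14, 52).
Only in the first: [-20, -17).
Only in the second: [8, 13), [14, 27), [34, 52).
Together these are the periods covered by exactly one.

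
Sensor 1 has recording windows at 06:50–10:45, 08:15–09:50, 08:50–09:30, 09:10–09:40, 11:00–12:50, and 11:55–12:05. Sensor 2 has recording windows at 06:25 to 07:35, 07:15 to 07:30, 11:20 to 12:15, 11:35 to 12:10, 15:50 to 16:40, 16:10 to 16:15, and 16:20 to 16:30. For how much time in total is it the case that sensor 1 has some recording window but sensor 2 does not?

4 h 5 min

First set merges to 06:50–10:45, 11:00–12:50.
Second set merges to 06:25–07:35, 11:20–12:15, 15:50–16:40.
A \ B = 07:35–10:45, 11:00–11:20, 12:15–12:50.
Total: 3 h 10 min + 20 min + 35 min = 4 h 5 min.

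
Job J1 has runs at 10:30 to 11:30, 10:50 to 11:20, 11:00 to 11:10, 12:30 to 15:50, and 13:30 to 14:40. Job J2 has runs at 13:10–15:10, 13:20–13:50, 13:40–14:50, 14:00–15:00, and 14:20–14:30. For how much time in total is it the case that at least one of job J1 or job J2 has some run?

A, merged: 10:30–11:30, 12:30–15:50.
B, merged: 13:10–15:10.
A ∪ B = 10:30–11:30, 12:30–15:50.
Total: 1 h + 3 h 20 min = 4 h 20 min.

4 h 20 min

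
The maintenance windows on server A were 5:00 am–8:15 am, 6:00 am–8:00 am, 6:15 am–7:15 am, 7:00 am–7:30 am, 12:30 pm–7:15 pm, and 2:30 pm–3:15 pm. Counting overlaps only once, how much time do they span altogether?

Merged: 5:00 am–8:15 am, 12:30 pm–7:15 pm.
Lengths: 3 h 15 min + 6 h 45 min = 10 h.

10 h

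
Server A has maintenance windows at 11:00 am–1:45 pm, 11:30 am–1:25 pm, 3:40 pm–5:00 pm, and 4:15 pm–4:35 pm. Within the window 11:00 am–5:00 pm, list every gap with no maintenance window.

Covered (merged): 11:00 am–1:45 pm, 3:40 pm–5:00 pm.
Gaps within 11:00 am–5:00 pm: 1:45 pm–3:40 pm.

1:45 pm–3:40 pm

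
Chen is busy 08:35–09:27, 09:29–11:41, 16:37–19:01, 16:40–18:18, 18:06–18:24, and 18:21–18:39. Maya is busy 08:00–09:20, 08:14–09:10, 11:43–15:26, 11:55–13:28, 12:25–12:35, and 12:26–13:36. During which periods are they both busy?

08:35-09:20

A, merged: 08:35-09:27, 09:29-11:41, 16:37-19:01.
B, merged: 08:00-09:20, 11:43-15:26.
08:35-09:27 overlaps B on 08:35-09:20.
09:29-11:41 falls entirely outside B.
16:37-19:01 falls entirely outside B.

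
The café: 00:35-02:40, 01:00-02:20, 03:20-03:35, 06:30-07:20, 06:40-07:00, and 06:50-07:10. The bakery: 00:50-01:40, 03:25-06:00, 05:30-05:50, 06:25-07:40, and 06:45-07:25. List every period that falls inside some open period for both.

00:50-01:40, 03:25-03:35, 06:30-07:20

Merge the first list: 00:35-02:40, 03:20-03:35, 06:30-07:20.
Merge the second list: 00:50-01:40, 03:25-06:00, 06:25-07:40.
00:35-02:40 ∩ B → 00:50-01:40.
03:20-03:35 ∩ B → 03:25-03:35.
06:30-07:20 ∩ B → 06:30-07:20.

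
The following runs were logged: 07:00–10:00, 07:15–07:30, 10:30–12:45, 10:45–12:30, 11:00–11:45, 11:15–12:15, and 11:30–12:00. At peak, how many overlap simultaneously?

At 11:30, 5 of the intervals are simultaneously active.
No point has more.

5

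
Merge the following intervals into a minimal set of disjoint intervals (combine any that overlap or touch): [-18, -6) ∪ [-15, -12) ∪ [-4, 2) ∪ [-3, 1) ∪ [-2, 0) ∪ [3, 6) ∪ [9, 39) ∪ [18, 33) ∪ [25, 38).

[-15, -12) overlaps/touches [-18, -6) → extend to [-18, -6).
[-4, 2) is disjoint → start new block.
[-3, 1) overlaps/touches [-4, 2) → extend to [-4, 2).
[-2, 0) overlaps/touches [-4, 2) → extend to [-4, 2).
[3, 6) is disjoint → start new block.
[9, 39) is disjoint → start new block.
[18, 33) overlaps/touches [9, 39) → extend to [9, 39).
[25, 38) overlaps/touches [9, 39) → extend to [9, 39).

[-18, -6) ∪ [-4, 2) ∪ [3, 6) ∪ [9, 39)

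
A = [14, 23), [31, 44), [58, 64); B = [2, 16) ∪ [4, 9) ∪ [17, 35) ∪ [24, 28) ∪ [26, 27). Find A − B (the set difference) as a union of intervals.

Merge the second list: [2, 16), [17, 35).
[14, 23) with B removed leaves [16, 17).
[31, 44) with B removed leaves [35, 44).
[58, 64) is untouched.

[16, 17) ∪ [35, 44) ∪ [58, 64)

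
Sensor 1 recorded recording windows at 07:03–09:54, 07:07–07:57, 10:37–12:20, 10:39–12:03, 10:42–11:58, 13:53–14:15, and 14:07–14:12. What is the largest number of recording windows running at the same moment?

Sweep endpoints in order; track running count of active intervals.
Peak of 3 reached at 10:42.

3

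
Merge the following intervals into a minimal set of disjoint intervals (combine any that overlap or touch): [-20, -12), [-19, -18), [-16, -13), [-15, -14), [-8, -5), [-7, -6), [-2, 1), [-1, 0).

[-19, -18) overlaps/touches [-20, -12) → extend to [-20, -12).
[-16, -13) overlaps/touches [-20, -12) → extend to [-20, -12).
[-15, -14) overlaps/touches [-20, -12) → extend to [-20, -12).
[-8, -5) is disjoint → start new block.
[-7, -6) overlaps/touches [-8, -5) → extend to [-8, -5).
[-2, 1) is disjoint → start new block.
[-1, 0) overlaps/touches [-2, 1) → extend to [-2, 1).

[-20, -12) ∪ [-8, -5) ∪ [-2, 1)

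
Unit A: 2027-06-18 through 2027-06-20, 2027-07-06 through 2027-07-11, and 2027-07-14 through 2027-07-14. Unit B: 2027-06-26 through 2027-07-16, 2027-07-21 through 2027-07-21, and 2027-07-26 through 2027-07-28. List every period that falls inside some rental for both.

2027-06-18 through 2027-06-20: no overlap with the second set.
2027-07-06 through 2027-07-11 meets the second set on 2027-07-06 through 2027-07-11.
2027-07-14 through 2027-07-14 meets the second set on 2027-07-14 through 2027-07-14.

2027-07-06 through 2027-07-11, 2027-07-14 through 2027-07-14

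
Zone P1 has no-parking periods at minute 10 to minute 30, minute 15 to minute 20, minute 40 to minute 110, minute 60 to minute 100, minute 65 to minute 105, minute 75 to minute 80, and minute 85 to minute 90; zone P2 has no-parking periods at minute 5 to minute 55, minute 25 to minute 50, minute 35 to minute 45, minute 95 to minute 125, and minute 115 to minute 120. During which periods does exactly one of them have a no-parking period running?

First set merges to minute 10 to minute 30, minute 40 to minute 110.
Second set merges to minute 5 to minute 55, minute 95 to minute 125.
Only in the first: minute 55 to minute 95.
Only in the second: minute 5 to minute 10, minute 30 to minute 40, minute 110 to minute 125.
Together these are the periods covered by exactly one.

minute 5 to minute 10, minute 30 to minute 40, minute 55 to minute 95, minute 110 to minute 125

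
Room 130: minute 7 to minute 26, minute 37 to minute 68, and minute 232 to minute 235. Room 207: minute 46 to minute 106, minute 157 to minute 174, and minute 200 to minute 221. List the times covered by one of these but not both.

A \ B = minute 7 to minute 26, minute 37 to minute 46, minute 232 to minute 235.
B \ A = minute 68 to minute 106, minute 157 to minute 174, minute 200 to minute 221.
Union of the two gives the symmetric difference.

minute 7 to minute 26, minute 37 to minute 46, minute 68 to minute 106, minute 157 to minute 174, minute 200 to minute 221, minute 232 to minute 235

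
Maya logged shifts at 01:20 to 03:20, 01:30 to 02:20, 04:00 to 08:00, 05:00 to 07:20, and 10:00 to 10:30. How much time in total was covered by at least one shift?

Merged: 01:20-03:20, 04:00-08:00, 10:00-10:30.
Lengths: 2 h + 4 h + 30 min = 6 h 30 min.

6 h 30 min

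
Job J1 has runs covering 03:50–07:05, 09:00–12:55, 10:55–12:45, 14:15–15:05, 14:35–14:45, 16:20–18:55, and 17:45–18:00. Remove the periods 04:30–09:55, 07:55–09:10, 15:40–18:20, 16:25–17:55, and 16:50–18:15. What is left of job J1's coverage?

03:50–04:30, 09:55–12:55, 14:15–15:05, 18:20–18:55

Merge the first list: 03:50–07:05, 09:00–12:55, 14:15–15:05, 16:20–18:55.
Merge the second list: 04:30–09:55, 15:40–18:20.
03:50–07:05 with B removed leaves 03:50–04:30.
09:00–12:55 with B removed leaves 09:55–12:55.
14:15–15:05 is untouched.
16:20–18:55 with B removed leaves 18:20–18:55.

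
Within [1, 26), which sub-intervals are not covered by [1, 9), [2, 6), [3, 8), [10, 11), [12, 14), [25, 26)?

Covered (merged): [1, 9), [10, 11), [12, 14), [25, 26).
Complement within [1, 26): [9, 10), [11, 12), [14, 25).

[9, 10) ∪ [11, 12) ∪ [14, 25)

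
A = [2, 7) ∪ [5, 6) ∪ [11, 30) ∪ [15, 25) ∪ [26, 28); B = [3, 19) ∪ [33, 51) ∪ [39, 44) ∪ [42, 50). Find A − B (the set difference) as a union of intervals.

First set merges to [2, 7), [11, 30).
Second set merges to [3, 19), [33, 51).
[2, 7) with B removed leaves [2, 3).
[11, 30) with B removed leaves [19, 30).

[2, 3) ∪ [19, 30)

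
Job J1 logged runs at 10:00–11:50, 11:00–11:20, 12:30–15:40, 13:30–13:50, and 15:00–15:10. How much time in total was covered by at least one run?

Merged: 10:00–11:50, 12:30–15:40.
Lengths: 1 h 50 min + 3 h 10 min = 5 h.

5 h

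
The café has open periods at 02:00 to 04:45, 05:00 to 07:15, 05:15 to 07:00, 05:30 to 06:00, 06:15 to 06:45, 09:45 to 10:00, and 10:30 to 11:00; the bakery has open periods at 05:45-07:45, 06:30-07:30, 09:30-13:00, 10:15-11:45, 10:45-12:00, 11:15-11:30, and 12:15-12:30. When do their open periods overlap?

First set merges to 02:00-04:45, 05:00-07:15, 09:45-10:00, 10:30-11:00.
Second set merges to 05:45-07:45, 09:30-13:00.
02:00-04:45 meets no B interval.
05:00-07:15 ∩ B → 05:45-07:15.
09:45-10:00 ∩ B → 09:45-10:00.
10:30-11:00 ∩ B → 10:30-11:00.

05:45-07:15, 09:45-10:00, 10:30-11:00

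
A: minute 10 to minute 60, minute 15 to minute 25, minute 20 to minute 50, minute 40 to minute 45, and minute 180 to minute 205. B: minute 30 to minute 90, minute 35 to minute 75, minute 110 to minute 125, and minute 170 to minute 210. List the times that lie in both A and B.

A, merged: minute 10 to minute 60, minute 180 to minute 205.
B, merged: minute 30 to minute 90, minute 110 to minute 125, minute 170 to minute 210.
minute 10 to minute 60 overlaps B on minute 30 to minute 60.
minute 180 to minute 205 overlaps B on minute 180 to minute 205.

minute 30 to minute 60, minute 180 to minute 205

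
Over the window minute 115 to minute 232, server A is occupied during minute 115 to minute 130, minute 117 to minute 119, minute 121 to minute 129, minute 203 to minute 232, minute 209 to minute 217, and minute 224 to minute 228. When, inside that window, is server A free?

minute 130 to minute 203

The merged coverage is minute 115 to minute 130, minute 203 to minute 232.
Complement within minute 115 to minute 232: minute 130 to minute 203.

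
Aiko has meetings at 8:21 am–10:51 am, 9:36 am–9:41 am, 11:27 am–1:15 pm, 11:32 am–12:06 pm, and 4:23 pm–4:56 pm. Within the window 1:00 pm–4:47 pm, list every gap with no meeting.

1:15 pm–4:23 pm

The merged coverage is 8:21 am–10:51 am, 11:27 am–1:15 pm, 4:23 pm–4:56 pm.
Uncovered inside 1:00 pm–4:47 pm: 1:15 pm–4:23 pm.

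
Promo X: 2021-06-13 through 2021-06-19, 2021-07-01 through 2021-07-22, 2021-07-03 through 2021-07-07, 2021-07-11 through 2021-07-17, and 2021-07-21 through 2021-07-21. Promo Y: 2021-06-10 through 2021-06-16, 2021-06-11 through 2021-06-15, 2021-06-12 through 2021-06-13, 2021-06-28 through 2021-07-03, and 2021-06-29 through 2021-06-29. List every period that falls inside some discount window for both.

First set merges to 2021-06-13 through 2021-06-19, 2021-07-01 through 2021-07-22.
Second set merges to 2021-06-10 through 2021-06-16, 2021-06-28 through 2021-07-03.
2021-06-13 through 2021-06-19 overlaps B on 2021-06-13 through 2021-06-16.
2021-07-01 through 2021-07-22 overlaps B on 2021-07-01 through 2021-07-03.

2021-06-13 through 2021-06-16, 2021-07-01 through 2021-07-03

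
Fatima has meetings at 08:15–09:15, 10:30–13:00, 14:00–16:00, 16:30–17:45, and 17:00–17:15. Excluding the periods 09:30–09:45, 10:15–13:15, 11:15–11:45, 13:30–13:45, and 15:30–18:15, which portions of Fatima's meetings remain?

First set merges to 08:15–09:15, 10:30–13:00, 14:00–16:00, 16:30–17:45.
Second set merges to 09:30–09:45, 10:15–13:15, 13:30–13:45, 15:30–18:15.
08:15–09:15 is untouched.
10:30–13:00 lies entirely inside B → drops out.
14:00–16:00 with B removed leaves 14:00–15:30.
16:30–17:45 lies entirely inside B → drops out.

08:15–09:15, 14:00–15:30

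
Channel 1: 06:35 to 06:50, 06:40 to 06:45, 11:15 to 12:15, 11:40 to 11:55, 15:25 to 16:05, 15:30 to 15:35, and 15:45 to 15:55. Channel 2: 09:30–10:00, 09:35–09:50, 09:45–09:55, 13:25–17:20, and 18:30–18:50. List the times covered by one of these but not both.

06:35-06:50, 09:30-10:00, 11:15-12:15, 13:25-15:25, 16:05-17:20, 18:30-18:50

First set merges to 06:35-06:50, 11:15-12:15, 15:25-16:05.
Second set merges to 09:30-10:00, 13:25-17:20, 18:30-18:50.
A but not B: 06:35-06:50, 11:15-12:15.
B but not A: 09:30-10:00, 13:25-15:25, 16:05-17:20, 18:30-18:50.
Combining gives A △ B.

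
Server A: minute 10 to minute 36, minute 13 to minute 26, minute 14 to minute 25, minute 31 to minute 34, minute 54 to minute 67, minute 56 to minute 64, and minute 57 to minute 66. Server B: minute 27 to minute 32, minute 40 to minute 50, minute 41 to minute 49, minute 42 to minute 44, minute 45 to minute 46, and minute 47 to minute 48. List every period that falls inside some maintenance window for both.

First set merges to minute 10 to minute 36, minute 54 to minute 67.
Second set merges to minute 27 to minute 32, minute 40 to minute 50.
minute 10 to minute 36 overlaps B on minute 27 to minute 32.
minute 54 to minute 67 falls entirely outside B.

minute 27 to minute 32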